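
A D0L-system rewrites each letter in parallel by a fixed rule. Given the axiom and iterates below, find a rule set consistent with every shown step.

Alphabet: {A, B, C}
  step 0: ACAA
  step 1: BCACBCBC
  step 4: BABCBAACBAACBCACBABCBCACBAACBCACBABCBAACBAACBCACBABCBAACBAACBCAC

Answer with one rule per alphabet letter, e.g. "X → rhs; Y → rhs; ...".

  step 0 ⇒ step 1: ACAA ⇒ BC·AC·BC·BC
    A ↦ BC
    C ↦ AC
    B ↦ BA  (constrained at step 1)

A->BC, B->BA, C->AC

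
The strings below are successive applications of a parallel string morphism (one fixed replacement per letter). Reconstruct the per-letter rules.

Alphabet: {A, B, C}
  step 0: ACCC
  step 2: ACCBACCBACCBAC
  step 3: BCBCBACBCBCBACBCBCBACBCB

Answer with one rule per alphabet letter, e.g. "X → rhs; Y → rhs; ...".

A->B, B->AC, C->CB

  step 2 ⇒ step 3: ACCBACCBACCBAC ⇒ B·CB·CB·AC·B·CB·CB·AC·B·CB·CB·AC·B·CB
    A ↦ B
    B ↦ AC
    C ↦ CB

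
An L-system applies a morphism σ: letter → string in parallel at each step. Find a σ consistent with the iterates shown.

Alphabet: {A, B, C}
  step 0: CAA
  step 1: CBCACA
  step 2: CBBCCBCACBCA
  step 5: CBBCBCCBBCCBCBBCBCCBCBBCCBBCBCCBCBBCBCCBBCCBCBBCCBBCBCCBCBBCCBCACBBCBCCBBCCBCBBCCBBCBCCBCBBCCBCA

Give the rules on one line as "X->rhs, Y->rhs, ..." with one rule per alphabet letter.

  step 1 ⇒ step 2: CBCACA ⇒ CB·BC·CB·CA·CB·CA
    A ↦ CA
    B ↦ BC
    C ↦ CB

A->CA, B->BC, C->CB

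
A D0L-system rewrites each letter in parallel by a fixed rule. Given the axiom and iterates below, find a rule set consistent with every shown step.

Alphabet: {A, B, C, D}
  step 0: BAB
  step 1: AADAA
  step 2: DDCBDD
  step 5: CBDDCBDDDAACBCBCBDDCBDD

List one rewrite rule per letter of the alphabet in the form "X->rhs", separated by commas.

A->D, B->AA, C->D, D->CB

  step 1 ⇒ step 2: AADAA ⇒ D·D·CB·D·D
    A ↦ D
    D ↦ CB
  step 0 ⇒ step 1: BAB ⇒ AA·D·AA
    B ↦ AA
    C ↦ D  (constrained at step 2)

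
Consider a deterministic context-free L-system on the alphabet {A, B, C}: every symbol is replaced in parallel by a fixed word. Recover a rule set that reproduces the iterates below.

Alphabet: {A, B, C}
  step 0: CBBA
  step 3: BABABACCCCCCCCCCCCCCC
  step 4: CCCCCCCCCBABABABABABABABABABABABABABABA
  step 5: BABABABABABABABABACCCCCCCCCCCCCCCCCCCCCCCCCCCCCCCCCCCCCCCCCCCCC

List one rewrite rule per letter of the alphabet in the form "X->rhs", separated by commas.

A->C, B->CC, C->BA

  step 4 ⇒ step 5: CCCCCCCCCBABABABABABABABABABABABABABABA ⇒ BA·BA·BA·BA·BA·BA·BA·BA·BA·CC·C·CC·C·CC·C·CC·C·CC·C·CC·C·CC·C·CC·C·CC·C·CC·C·CC·C·CC·C·CC·C·CC·C·CC·C
    A ↦ C
    B ↦ CC
    C ↦ BA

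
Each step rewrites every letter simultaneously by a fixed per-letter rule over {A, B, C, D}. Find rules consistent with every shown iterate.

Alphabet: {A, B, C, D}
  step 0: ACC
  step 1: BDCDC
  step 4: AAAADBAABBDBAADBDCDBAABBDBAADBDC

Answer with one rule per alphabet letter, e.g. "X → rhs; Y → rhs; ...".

  step 0 ⇒ step 1: ACC ⇒ B·DC·DC
    A ↦ B
    C ↦ DC
    B ↦ AA  (constrained at step 1)
    D ↦ DB  (constrained at step 1)

A->B, B->AA, C->DC, D->DB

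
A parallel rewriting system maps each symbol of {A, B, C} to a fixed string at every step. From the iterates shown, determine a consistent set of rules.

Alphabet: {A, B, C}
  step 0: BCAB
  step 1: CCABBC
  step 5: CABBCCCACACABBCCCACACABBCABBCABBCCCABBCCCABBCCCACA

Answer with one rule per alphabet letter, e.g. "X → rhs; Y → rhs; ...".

  step 0 ⇒ step 1: BCAB ⇒ C·CA·BB·C
    A ↦ BB
    B ↦ C
    C ↦ CA

A->BB, B->C, C->CA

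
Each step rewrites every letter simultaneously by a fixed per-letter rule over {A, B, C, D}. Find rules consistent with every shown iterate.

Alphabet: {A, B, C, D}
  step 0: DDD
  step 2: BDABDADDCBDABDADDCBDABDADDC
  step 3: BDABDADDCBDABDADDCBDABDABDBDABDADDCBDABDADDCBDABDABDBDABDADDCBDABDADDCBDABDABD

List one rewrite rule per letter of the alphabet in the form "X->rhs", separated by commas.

  step 2 ⇒ step 3: BDABDADDCBDABDADDCBDABDADDC ⇒ BDA·BDA·DDC·BDA·BDA·DDC·BDA·BDA·BD·BDA·BDA·DDC·BDA·BDA·DDC·BDA·BDA·BD·BDA·BDA·DDC·BDA·BDA·DDC·BDA·BDA·BD
    A ↦ DDC
    B ↦ BDA
    C ↦ BD
    D ↦ BDA

A->DDC, B->BDA, C->BD, D->BDA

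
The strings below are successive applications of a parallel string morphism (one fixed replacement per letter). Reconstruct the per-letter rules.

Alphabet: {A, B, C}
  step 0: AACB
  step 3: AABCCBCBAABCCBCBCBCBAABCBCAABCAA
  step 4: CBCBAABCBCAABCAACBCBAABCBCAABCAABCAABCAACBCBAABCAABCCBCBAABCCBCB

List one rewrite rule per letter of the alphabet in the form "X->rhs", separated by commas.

  step 3 ⇒ step 4: AABCCBCBAABCCBCBCBCBAABCBCAABCAA ⇒ CB·CB·AA·BC·BC·AA·BC·AA·CB·CB·AA·BC·BC·AA·BC·AA·BC·AA·BC·AA·CB·CB·AA·BC·AA·BC·CB·CB·AA·BC·CB·CB
    A ↦ CB
    B ↦ AA
    C ↦ BC

A->CB, B->AA, C->BC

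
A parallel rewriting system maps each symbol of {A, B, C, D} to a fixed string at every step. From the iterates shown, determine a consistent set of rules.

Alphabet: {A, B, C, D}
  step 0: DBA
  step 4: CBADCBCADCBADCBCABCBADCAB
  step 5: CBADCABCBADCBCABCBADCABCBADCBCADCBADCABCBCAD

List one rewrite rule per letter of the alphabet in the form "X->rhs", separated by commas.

A->C, B->AD, C->CB, D->AB

  step 4 ⇒ step 5: CBADCBCADCBADCBCABCBADCAB ⇒ CB·AD·C·AB·CB·AD·CB·C·AB·CB·AD·C·AB·CB·AD·CB·C·AD·CB·AD·C·AB·CB·C·AD
    A ↦ C
    B ↦ AD
    C ↦ CB
    D ↦ AB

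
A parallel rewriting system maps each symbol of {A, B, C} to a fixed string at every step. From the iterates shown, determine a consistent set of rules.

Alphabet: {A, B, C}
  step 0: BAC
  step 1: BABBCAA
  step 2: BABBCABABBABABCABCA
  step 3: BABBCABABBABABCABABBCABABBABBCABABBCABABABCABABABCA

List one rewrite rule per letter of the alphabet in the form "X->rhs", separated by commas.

  step 2 ⇒ step 3: BABBCABABBABABCABCA ⇒ BAB·BCA·BAB·BAB·A·BCA·BAB·BCA·BAB·BAB·BCA·BAB·BCA·BAB·A·BCA·BAB·A·BCA
    A ↦ BCA
    B ↦ BAB
    C ↦ A

A->BCA, B->BAB, C->A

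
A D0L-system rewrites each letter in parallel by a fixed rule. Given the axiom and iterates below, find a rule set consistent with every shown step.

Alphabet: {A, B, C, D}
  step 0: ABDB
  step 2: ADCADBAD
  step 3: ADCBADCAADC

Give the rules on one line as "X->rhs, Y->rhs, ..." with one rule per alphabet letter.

A->AD, B->A, C->B, D->C

  step 2 ⇒ step 3: ADCADBAD ⇒ AD·C·B·AD·C·A·AD·C
    A ↦ AD
    B ↦ A
    C ↦ B
    D ↦ C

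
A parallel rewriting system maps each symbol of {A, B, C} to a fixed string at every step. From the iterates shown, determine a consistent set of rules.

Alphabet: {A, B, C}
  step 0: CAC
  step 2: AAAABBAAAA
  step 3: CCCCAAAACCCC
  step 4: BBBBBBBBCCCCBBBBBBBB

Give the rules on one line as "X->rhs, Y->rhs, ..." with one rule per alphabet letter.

A->C, B->AA, C->BB

  step 3 ⇒ step 4: CCCCAAAACCCC ⇒ BB·BB·BB·BB·C·C·C·C·BB·BB·BB·BB
    A ↦ C
    C ↦ BB
  step 2 ⇒ step 3: AAAABBAAAA ⇒ C·C·C·C·AA·AA·C·C·C·C
    B ↦ AA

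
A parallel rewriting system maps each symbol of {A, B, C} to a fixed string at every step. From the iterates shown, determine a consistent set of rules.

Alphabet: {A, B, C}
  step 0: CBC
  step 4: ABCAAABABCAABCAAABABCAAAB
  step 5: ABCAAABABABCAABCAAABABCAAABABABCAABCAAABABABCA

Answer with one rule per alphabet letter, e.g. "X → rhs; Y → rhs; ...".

A->AB, B->CA, C->A

  step 4 ⇒ step 5: ABCAAABABCAABCAAABABCAAAB ⇒ AB·CA·A·AB·AB·AB·CA·AB·CA·A·AB·AB·CA·A·AB·AB·AB·CA·AB·CA·A·AB·AB·AB·CA
    A ↦ AB
    B ↦ CA
    C ↦ A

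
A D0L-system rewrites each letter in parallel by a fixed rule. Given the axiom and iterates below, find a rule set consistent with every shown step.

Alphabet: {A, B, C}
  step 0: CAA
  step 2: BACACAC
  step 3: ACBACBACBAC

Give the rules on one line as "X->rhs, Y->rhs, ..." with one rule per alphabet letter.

  step 2 ⇒ step 3: BACACAC ⇒ AC·B·AC·B·AC·B·AC
    A ↦ B
    B ↦ AC
    C ↦ AC

A->B, B->AC, C->AC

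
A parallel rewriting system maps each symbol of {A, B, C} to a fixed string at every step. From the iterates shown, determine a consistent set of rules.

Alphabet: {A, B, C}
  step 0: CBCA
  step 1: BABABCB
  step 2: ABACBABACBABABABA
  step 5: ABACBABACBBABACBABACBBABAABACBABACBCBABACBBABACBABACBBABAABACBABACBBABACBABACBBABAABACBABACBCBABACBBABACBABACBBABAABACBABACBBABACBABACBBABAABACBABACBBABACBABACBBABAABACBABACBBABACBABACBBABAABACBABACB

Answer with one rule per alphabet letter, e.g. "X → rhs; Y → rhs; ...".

  step 1 ⇒ step 2: BABABCB ⇒ ABA·CB·ABA·CB·ABA·B·ABA
    A ↦ CB
    B ↦ ABA
    C ↦ B

A->CB, B->ABA, C->B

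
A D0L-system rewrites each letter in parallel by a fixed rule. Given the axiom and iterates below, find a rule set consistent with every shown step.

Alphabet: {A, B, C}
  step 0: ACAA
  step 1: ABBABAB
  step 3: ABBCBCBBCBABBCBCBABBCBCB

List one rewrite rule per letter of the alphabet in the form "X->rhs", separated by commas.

A->AB, B->BC, C->B

  step 0 ⇒ step 1: ACAA ⇒ AB·B·AB·AB
    A ↦ AB
    C ↦ B
    B ↦ BC  (constrained at step 1)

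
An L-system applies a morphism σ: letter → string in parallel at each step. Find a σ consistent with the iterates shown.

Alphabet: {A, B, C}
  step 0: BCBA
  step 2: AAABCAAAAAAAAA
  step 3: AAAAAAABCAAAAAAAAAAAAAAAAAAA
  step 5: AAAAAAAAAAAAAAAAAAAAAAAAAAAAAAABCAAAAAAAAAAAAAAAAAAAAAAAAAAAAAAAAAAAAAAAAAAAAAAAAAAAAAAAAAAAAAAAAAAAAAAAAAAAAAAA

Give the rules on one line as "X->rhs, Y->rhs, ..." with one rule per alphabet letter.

  step 2 ⇒ step 3: AAABCAAAAAAAAA ⇒ AA·AA·AA·A·BCA·AA·AA·AA·AA·AA·AA·AA·AA·AA
    A ↦ AA
    B ↦ A
    C ↦ BCA

A->AA, B->A, C->BCA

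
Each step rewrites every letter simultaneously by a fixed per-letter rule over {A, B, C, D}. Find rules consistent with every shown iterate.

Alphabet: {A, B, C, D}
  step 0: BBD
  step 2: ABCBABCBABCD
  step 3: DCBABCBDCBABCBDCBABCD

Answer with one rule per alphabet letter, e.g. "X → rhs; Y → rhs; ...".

  step 2 ⇒ step 3: ABCBABCBABCD ⇒ D·CB·AB·CB·D·CB·AB·CB·D·CB·AB·CD
    A ↦ D
    B ↦ CB
    C ↦ AB
    D ↦ CD

A->D, B->CB, C->AB, D->CD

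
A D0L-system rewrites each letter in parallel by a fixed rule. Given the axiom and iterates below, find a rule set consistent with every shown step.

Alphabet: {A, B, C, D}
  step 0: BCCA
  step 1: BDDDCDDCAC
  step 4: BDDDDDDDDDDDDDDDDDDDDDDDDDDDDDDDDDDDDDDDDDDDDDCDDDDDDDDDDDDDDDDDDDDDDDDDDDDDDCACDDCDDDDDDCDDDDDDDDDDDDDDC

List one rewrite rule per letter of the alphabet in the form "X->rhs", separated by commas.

A->AC, B->BD, C->DDC, D->DD

  step 0 ⇒ step 1: BCCA ⇒ BD·DDC·DDC·AC
    A ↦ AC
    B ↦ BD
    C ↦ DDC
    D ↦ DD  (constrained at step 1)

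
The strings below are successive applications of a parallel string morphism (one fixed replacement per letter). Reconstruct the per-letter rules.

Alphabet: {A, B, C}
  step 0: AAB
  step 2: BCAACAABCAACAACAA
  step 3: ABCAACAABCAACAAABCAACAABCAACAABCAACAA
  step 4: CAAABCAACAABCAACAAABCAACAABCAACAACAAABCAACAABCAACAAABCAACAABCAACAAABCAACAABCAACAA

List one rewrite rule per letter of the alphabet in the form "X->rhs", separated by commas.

A->CAA, B->A, C->B

  step 3 ⇒ step 4: ABCAACAABCAACAAABCAACAABCAACAABCAACAA ⇒ CAA·A·B·CAA·CAA·B·CAA·CAA·A·B·CAA·CAA·B·CAA·CAA·CAA·A·B·CAA·CAA·B·CAA·CAA·A·B·CAA·CAA·B·CAA·CAA·A·B·CAA·CAA·B·CAA·CAA
    A ↦ CAA
    B ↦ A
    C ↦ B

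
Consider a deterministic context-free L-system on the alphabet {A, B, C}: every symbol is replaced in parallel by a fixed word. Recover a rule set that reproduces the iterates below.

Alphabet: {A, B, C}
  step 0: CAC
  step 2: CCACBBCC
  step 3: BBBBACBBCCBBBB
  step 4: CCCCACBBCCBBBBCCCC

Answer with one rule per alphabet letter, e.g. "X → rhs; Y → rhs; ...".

A->AC, B->C, C->BB

  step 3 ⇒ step 4: BBBBACBBCCBBBB ⇒ C·C·C·C·AC·BB·C·C·BB·BB·C·C·C·C
    A ↦ AC
    B ↦ C
    C ↦ BB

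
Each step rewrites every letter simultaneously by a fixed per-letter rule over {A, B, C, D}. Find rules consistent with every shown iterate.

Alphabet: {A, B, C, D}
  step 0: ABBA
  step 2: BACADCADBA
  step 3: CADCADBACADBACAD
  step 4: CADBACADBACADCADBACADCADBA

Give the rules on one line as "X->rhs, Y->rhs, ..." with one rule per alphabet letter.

A->D, B->CA, C->CA, D->BA

  step 3 ⇒ step 4: CADCADBACADBACAD ⇒ CA·D·BA·CA·D·BA·CA·D·CA·D·BA·CA·D·CA·D·BA
    A ↦ D
    B ↦ CA
    C ↦ CA
    D ↦ BA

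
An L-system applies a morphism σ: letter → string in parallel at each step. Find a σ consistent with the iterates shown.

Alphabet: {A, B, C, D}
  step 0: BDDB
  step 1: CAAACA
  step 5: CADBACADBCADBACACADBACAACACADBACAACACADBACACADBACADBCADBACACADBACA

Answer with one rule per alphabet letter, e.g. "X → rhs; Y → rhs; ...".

A->DB, B->CA, C->CA, D->A

  step 0 ⇒ step 1: BDDB ⇒ CA·A·A·CA
    B ↦ CA
    D ↦ A
    A ↦ DB  (constrained at step 1)
    C ↦ CA  (constrained at step 1)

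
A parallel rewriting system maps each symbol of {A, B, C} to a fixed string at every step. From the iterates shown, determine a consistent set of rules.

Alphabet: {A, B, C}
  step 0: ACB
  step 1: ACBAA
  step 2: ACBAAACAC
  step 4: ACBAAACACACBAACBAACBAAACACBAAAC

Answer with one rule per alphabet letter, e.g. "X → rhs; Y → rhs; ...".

A->AC, B->A, C->BA

  step 1 ⇒ step 2: ACBAA ⇒ AC·BA·A·AC·AC
    A ↦ AC
    B ↦ A
    C ↦ BA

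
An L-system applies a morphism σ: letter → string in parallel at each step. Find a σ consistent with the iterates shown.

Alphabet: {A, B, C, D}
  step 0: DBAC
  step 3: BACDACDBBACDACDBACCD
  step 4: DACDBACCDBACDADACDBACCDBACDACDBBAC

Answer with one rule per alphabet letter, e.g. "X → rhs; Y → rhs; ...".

  step 3 ⇒ step 4: BACDACDBBACDACDBACCD ⇒ DA·CD·B·AC·CD·B·AC·DA·DA·CD·B·AC·CD·B·AC·DA·CD·B·B·AC
    A ↦ CD
    B ↦ DA
    C ↦ B
    D ↦ AC

A->CD, B->DA, C->B, D->AC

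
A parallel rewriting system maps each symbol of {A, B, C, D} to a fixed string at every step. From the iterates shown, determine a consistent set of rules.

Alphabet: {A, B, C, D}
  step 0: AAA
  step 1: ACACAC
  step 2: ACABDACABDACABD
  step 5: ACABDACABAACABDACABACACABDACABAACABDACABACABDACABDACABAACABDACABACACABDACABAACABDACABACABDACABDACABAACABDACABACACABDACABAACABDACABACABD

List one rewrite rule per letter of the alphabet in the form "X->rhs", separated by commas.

  step 1 ⇒ step 2: ACACAC ⇒ AC·ABD·AC·ABD·AC·ABD
    A ↦ AC
    C ↦ ABD
    B ↦ AB  (constrained at step 2)
    D ↦ A  (constrained at step 2)

A->AC, B->AB, C->ABD, D->A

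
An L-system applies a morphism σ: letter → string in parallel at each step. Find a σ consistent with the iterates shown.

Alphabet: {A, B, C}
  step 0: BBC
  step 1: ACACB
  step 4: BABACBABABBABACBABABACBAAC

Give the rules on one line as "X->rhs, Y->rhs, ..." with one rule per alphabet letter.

  step 0 ⇒ step 1: BBC ⇒ AC·AC·B
    B ↦ AC
    C ↦ B
    A ↦ BA  (constrained at step 1)

A->BA, B->AC, C->B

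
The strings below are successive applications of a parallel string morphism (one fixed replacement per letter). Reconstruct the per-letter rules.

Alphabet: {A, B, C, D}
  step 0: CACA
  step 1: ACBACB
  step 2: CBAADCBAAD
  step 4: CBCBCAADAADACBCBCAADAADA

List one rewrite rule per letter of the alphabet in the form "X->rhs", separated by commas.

A->CB, B->AD, C->A, D->C

  step 1 ⇒ step 2: ACBACB ⇒ CB·A·AD·CB·A·AD
    A ↦ CB
    B ↦ AD
    C ↦ A
    D ↦ C  (constrained at step 2)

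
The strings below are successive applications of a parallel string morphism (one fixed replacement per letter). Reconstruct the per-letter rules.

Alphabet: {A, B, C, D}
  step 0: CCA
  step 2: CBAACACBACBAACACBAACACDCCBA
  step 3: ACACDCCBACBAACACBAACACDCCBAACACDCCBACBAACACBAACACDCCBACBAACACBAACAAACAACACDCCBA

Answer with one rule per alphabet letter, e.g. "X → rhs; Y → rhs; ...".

A->CBA, B->CDC, C->ACA, D->A

  step 2 ⇒ step 3: CBAACACBACBAACACBAACACDCCBA ⇒ ACA·CDC·CBA·CBA·ACA·CBA·ACA·CDC·CBA·ACA·CDC·CBA·CBA·ACA·CBA·ACA·CDC·CBA·CBA·ACA·CBA·ACA·A·ACA·ACA·CDC·CBA
    A ↦ CBA
    B ↦ CDC
    C ↦ ACA
    D ↦ A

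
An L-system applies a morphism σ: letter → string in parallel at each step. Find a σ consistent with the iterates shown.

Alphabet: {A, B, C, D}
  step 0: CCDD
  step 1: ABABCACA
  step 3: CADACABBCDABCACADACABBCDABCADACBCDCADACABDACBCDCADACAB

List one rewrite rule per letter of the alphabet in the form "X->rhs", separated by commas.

A->DAC, B->BCD, C->AB, D->CA

  step 0 ⇒ step 1: CCDD ⇒ AB·AB·CA·CA
    C ↦ AB
    D ↦ CA
    A ↦ DAC  (constrained at step 1)
    B ↦ BCD  (constrained at step 1)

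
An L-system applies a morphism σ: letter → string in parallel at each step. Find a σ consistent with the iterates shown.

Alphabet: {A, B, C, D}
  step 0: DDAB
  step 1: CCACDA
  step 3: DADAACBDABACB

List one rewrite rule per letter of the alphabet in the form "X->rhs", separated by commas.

  step 0 ⇒ step 1: DDAB ⇒ C·C·AC·DA
    A ↦ AC
    B ↦ DA
    D ↦ C
    C ↦ B  (constrained at step 1)

A->AC, B->DA, C->B, D->C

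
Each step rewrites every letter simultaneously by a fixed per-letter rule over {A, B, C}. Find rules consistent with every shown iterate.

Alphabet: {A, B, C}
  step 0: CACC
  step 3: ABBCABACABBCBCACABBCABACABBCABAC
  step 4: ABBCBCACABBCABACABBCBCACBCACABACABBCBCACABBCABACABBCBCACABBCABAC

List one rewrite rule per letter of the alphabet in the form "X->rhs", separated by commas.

  step 3 ⇒ step 4: ABBCABACABBCBCACABBCABACABBCABAC ⇒ AB·BC·BC·AC·AB·BC·AB·AC·AB·BC·BC·AC·BC·AC·AB·AC·AB·BC·BC·AC·AB·BC·AB·AC·AB·BC·BC·AC·AB·BC·AB·AC
    A ↦ AB
    B ↦ BC
    C ↦ AC

A->AB, B->BC, C->AC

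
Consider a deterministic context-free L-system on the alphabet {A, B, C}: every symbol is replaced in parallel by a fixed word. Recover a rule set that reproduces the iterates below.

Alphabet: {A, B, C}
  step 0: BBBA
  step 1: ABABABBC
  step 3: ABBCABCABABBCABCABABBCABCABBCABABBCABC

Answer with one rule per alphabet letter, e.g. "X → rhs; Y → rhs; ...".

  step 0 ⇒ step 1: BBBA ⇒ AB·AB·AB·BC
    A ↦ BC
    B ↦ AB
    C ↦ BCA  (constrained at step 1)

A->BC, B->AB, C->BCA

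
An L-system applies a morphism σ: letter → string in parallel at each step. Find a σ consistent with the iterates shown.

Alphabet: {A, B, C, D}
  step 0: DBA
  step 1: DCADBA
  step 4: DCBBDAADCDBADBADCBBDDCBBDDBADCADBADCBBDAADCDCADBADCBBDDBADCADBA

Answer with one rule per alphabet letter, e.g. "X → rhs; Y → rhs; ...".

  step 0 ⇒ step 1: DBA ⇒ DC·A·DBA
    A ↦ DBA
    B ↦ A
    D ↦ DC
    C ↦ BBD  (constrained at step 1)

A->DBA, B->A, C->BBD, D->DC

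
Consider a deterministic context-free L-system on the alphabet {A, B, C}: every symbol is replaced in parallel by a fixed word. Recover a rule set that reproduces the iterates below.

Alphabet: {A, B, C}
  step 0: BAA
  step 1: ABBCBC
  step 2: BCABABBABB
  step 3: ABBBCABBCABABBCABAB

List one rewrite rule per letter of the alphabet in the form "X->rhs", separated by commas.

  step 2 ⇒ step 3: BCABABBABB ⇒ AB·B·BC·AB·BC·AB·AB·BC·AB·AB
    A ↦ BC
    B ↦ AB
    C ↦ B

A->BC, B->AB, C->B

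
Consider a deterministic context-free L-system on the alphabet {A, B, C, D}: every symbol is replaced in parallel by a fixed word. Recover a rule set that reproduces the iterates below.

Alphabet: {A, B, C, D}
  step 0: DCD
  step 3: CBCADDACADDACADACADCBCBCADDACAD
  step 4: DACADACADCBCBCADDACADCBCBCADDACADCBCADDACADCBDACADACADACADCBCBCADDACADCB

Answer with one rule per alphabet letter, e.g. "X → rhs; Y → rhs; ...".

  step 3 ⇒ step 4: CBCADDACADDACADACADCBCBCADDACAD ⇒ DA·CA·DA·CAD·CB·CB·CAD·DA·CAD·CB·CB·CAD·DA·CAD·CB·CAD·DA·CAD·CB·DA·CA·DA·CA·DA·CAD·CB·CB·CAD·DA·CAD·CB
    A ↦ CAD
    B ↦ CA
    C ↦ DA
    D ↦ CB

A->CAD, B->CA, C->DA, D->CB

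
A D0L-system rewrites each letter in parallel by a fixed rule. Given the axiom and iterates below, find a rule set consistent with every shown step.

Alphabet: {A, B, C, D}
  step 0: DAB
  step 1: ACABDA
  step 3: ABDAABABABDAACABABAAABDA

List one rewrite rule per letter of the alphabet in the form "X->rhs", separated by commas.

  step 0 ⇒ step 1: DAB ⇒ AC·AB·DA
    A ↦ AB
    B ↦ DA
    D ↦ AC
    C ↦ AA  (constrained at step 1)

A->AB, B->DA, C->AA, D->AC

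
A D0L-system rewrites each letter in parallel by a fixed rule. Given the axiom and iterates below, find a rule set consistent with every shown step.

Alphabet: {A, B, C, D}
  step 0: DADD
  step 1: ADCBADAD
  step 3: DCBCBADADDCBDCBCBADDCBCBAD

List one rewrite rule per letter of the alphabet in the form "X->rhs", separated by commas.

  step 0 ⇒ step 1: DADD ⇒ AD·CB·AD·AD
    A ↦ CB
    D ↦ AD
    B ↦ CB  (constrained at step 1)
    C ↦ D  (constrained at step 1)

A->CB, B->CB, C->D, D->AD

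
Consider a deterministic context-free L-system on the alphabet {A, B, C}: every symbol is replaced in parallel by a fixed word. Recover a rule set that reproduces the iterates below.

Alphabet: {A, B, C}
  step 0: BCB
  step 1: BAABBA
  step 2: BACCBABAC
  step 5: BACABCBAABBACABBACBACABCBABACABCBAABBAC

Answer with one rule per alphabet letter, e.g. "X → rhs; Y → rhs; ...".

A->C, B->BA, C->AB

  step 1 ⇒ step 2: BAABBA ⇒ BA·C·C·BA·BA·C
    A ↦ C
    B ↦ BA
  step 0 ⇒ step 1: BCB ⇒ BA·AB·BA
    C ↦ AB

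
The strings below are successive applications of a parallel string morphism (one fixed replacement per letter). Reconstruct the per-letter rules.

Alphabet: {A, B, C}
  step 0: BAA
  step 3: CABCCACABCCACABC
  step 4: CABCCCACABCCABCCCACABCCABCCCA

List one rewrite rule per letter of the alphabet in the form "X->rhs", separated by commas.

  step 3 ⇒ step 4: CABCCACABCCACABC ⇒ CA·BC·C·CA·CA·BC·CA·BC·C·CA·CA·BC·CA·BC·C·CA
    A ↦ BC
    B ↦ C
    C ↦ CA

A->BC, B->C, C->CA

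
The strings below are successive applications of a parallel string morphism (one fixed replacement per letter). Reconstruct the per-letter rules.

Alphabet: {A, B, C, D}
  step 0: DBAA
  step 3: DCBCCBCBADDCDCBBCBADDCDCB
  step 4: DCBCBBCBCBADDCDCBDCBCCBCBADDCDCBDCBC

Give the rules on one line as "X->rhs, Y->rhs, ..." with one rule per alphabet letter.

A->BAD, B->C, C->B, D->DC

  step 3 ⇒ step 4: DCBCCBCBADDCDCBBCBADDCDCB ⇒ DC·B·C·B·B·C·B·C·BAD·DC·DC·B·DC·B·C·C·B·C·BAD·DC·DC·B·DC·B·C
    A ↦ BAD
    B ↦ C
    C ↦ B
    D ↦ DC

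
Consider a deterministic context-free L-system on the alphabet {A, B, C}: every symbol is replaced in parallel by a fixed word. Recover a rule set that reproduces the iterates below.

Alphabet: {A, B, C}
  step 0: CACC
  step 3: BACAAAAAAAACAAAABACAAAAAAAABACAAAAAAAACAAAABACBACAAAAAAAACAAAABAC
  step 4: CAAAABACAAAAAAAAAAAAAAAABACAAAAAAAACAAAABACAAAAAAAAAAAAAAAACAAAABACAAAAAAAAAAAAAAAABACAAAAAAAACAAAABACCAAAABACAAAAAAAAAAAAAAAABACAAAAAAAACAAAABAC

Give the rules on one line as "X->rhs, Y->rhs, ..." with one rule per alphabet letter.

  step 3 ⇒ step 4: BACAAAAAAAACAAAABACAAAAAAAABACAAAAAAAACAAAABACBACAAAAAAAACAAAABAC ⇒ CAA·AA·BAC·AA·AA·AA·AA·AA·AA·AA·AA·BAC·AA·AA·AA·AA·CAA·AA·BAC·AA·AA·AA·AA·AA·AA·AA·AA·CAA·AA·BAC·AA·AA·AA·AA·AA·AA·AA·AA·BAC·AA·AA·AA·AA·CAA·AA·BAC·CAA·AA·BAC·AA·AA·AA·AA·AA·AA·AA·AA·BAC·AA·AA·AA·AA·CAA·AA·BAC
    A ↦ AA
    B ↦ CAA
    C ↦ BAC

A->AA, B->CAA, C->BAC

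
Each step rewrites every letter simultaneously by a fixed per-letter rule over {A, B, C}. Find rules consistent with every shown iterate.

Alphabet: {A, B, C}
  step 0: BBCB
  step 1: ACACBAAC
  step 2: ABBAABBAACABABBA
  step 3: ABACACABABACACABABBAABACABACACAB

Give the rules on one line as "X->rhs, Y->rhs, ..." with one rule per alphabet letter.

A->AB, B->AC, C->BA

  step 2 ⇒ step 3: ABBAABBAACABABBA ⇒ AB·AC·AC·AB·AB·AC·AC·AB·AB·BA·AB·AC·AB·AC·AC·AB
    A ↦ AB
    B ↦ AC
    C ↦ BA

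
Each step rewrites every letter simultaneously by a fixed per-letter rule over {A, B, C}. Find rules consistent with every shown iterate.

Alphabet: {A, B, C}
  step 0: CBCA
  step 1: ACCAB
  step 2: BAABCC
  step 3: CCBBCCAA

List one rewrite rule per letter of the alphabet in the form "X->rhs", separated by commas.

  step 2 ⇒ step 3: BAABCC ⇒ CC·B·B·CC·A·A
    A ↦ B
    B ↦ CC
    C ↦ A

A->B, B->CC, C->A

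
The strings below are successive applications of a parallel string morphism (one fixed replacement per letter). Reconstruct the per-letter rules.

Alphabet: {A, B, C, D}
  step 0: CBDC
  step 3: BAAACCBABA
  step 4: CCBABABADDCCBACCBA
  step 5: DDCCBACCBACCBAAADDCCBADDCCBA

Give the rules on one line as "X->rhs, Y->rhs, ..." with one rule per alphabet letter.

A->BA, B->CC, C->D, D->A

  step 4 ⇒ step 5: CCBABABADDCCBACCBA ⇒ D·D·CC·BA·CC·BA·CC·BA·A·A·D·D·CC·BA·D·D·CC·BA
    A ↦ BA
    B ↦ CC
    C ↦ D
    D ↦ A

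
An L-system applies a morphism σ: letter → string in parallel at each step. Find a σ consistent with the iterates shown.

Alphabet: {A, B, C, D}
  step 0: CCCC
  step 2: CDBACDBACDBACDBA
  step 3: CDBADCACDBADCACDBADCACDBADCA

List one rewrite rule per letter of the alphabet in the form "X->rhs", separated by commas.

A->CA, B->D, C->CD, D->BA

  step 2 ⇒ step 3: CDBACDBACDBACDBA ⇒ CD·BA·D·CA·CD·BA·D·CA·CD·BA·D·CA·CD·BA·D·CA
    A ↦ CA
    B ↦ D
    C ↦ CD
    D ↦ BA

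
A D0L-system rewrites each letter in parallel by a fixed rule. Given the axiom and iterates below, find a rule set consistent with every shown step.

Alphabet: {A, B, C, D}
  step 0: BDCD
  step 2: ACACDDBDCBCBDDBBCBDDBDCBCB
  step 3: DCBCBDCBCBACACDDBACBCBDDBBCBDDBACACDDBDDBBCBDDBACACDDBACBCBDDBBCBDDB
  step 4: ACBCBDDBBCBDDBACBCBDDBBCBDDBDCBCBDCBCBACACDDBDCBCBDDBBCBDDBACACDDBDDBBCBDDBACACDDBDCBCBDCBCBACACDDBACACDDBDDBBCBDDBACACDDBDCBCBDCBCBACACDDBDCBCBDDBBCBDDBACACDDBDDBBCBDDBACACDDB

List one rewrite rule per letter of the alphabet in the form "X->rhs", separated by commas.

  step 3 ⇒ step 4: DCBCBDCBCBACACDDBACBCBDDBBCBDDBACACDDBDDBBCBDDBACACDDBACBCBDDBBCBDDB ⇒ AC·BCB·DDB·BCB·DDB·AC·BCB·DDB·BCB·DDB·DC·BCB·DC·BCB·AC·AC·DDB·DC·BCB·DDB·BCB·DDB·AC·AC·DDB·DDB·BCB·DDB·AC·AC·DDB·DC·BCB·DC·BCB·AC·AC·DDB·AC·AC·DDB·DDB·BCB·DDB·AC·AC·DDB·DC·BCB·DC·BCB·AC·AC·DDB·DC·BCB·DDB·BCB·DDB·AC·AC·DDB·DDB·BCB·DDB·AC·AC·DDB
    A ↦ DC
    B ↦ DDB
    C ↦ BCB
    D ↦ AC

A->DC, B->DDB, C->BCB, D->AC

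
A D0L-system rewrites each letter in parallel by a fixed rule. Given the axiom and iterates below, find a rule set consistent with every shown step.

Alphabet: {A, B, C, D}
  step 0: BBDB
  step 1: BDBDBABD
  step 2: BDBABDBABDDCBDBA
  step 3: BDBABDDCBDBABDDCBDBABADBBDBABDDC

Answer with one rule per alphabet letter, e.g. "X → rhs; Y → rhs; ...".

A->DC, B->BD, C->DB, D->BA

  step 2 ⇒ step 3: BDBABDBABDDCBDBA ⇒ BD·BA·BD·DC·BD·BA·BD·DC·BD·BA·BA·DB·BD·BA·BD·DC
    A ↦ DC
    B ↦ BD
    C ↦ DB
    D ↦ BA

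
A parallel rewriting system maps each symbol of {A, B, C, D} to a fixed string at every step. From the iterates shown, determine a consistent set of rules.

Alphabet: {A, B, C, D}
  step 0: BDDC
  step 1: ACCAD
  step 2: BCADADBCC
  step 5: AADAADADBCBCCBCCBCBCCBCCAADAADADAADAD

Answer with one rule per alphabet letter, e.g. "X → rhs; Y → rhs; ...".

  step 1 ⇒ step 2: ACCAD ⇒ BC·AD·AD·BC·C
    A ↦ BC
    C ↦ AD
    D ↦ C
  step 0 ⇒ step 1: BDDC ⇒ A·C·C·AD
    B ↦ A

A->BC, B->A, C->AD, D->C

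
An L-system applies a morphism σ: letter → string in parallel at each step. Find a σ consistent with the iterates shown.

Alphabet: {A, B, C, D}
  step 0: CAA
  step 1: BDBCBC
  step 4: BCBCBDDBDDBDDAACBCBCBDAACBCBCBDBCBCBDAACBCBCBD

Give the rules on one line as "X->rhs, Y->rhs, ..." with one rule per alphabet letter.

A->BC, B->D, C->BD, D->AAC

  step 0 ⇒ step 1: CAA ⇒ BD·BC·BC
    A ↦ BC
    C ↦ BD
    B ↦ D  (constrained at step 1)
    D ↦ AAC  (constrained at step 1)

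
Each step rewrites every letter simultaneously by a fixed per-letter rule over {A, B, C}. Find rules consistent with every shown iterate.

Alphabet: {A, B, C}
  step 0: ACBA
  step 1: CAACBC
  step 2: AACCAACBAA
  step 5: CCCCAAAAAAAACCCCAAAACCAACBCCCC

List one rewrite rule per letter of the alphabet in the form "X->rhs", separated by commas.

  step 1 ⇒ step 2: CAACBC ⇒ AA·C·C·AA·CB·AA
    A ↦ C
    B ↦ CB
    C ↦ AA

A->C, B->CB, C->AA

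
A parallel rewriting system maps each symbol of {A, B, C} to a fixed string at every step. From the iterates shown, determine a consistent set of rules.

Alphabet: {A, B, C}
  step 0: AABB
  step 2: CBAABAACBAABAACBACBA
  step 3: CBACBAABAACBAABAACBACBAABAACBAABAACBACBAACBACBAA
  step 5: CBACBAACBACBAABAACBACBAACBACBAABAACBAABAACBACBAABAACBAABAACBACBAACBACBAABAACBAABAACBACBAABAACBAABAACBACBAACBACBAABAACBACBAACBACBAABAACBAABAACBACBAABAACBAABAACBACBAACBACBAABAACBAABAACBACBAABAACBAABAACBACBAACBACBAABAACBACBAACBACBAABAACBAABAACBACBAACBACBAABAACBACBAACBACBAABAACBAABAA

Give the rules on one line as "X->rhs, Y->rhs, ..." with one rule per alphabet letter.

A->BAA, B->C, C->CBA

  step 2 ⇒ step 3: CBAABAACBAABAACBACBA ⇒ CBA·C·BAA·BAA·C·BAA·BAA·CBA·C·BAA·BAA·C·BAA·BAA·CBA·C·BAA·CBA·C·BAA
    A ↦ BAA
    B ↦ C
    C ↦ CBA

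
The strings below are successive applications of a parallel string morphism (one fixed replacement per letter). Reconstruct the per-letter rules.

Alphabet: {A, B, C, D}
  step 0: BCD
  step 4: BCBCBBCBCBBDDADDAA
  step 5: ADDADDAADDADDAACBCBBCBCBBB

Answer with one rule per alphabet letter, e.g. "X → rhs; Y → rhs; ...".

  step 4 ⇒ step 5: BCBCBBCBCBBDDADDAA ⇒ A·DD·A·DD·A·A·DD·A·DD·A·A·CB·CB·B·CB·CB·B·B
    A ↦ B
    B ↦ A
    C ↦ DD
    D ↦ CB

A->B, B->A, C->DD, D->CB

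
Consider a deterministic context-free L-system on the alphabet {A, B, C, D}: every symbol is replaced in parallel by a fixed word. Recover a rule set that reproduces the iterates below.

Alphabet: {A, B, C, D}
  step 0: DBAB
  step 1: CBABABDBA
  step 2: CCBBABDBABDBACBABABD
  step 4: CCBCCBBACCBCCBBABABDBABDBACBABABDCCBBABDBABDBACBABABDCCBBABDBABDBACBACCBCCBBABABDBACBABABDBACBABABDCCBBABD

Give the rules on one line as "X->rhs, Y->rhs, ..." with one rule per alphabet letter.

A->BD, B->BA, C->CCB, D->CBA

  step 1 ⇒ step 2: CBABABDBA ⇒ CCB·BA·BD·BA·BD·BA·CBA·BA·BD
    A ↦ BD
    B ↦ BA
    C ↦ CCB
    D ↦ CBA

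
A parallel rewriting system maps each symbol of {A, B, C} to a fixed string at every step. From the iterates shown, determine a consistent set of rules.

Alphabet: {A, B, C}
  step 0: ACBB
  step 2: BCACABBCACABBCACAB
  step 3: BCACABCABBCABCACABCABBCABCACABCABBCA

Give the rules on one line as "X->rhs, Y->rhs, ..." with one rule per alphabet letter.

A->B, B->BCA, C->CA

  step 2 ⇒ step 3: BCACABBCACABBCACAB ⇒ BCA·CA·B·CA·B·BCA·BCA·CA·B·CA·B·BCA·BCA·CA·B·CA·B·BCA
    A ↦ B
    B ↦ BCA
    C ↦ CA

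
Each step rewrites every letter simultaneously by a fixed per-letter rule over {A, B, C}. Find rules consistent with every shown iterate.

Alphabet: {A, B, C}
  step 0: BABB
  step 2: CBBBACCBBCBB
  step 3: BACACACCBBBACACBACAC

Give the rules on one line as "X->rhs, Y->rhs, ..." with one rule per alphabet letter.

  step 2 ⇒ step 3: CBBBACCBBCBB ⇒ B·AC·AC·AC·CB·B·B·AC·AC·B·AC·AC
    A ↦ CB
    B ↦ AC
    C ↦ B

A->CB, B->AC, C->B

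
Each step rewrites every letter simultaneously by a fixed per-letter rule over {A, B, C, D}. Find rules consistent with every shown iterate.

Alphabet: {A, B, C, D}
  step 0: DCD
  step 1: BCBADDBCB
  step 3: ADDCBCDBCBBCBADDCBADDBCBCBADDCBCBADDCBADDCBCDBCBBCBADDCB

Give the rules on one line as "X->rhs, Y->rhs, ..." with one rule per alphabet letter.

A->CD, B->CB, C->ADD, D->BCB

  step 0 ⇒ step 1: DCD ⇒ BCB·ADD·BCB
    C ↦ ADD
    D ↦ BCB
    A ↦ CD  (constrained at step 1)
    B ↦ CB  (constrained at step 1)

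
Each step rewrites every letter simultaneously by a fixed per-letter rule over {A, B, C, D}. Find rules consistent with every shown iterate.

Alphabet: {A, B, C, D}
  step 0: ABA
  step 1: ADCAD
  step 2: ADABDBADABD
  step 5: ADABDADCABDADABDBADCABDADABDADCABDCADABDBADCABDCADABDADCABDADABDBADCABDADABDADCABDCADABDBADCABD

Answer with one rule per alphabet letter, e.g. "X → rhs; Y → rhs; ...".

  step 1 ⇒ step 2: ADCAD ⇒ AD·ABD·B·AD·ABD
    A ↦ AD
    C ↦ B
    D ↦ ABD
  step 0 ⇒ step 1: ABA ⇒ AD·C·AD
    B ↦ C

A->AD, B->C, C->B, D->ABD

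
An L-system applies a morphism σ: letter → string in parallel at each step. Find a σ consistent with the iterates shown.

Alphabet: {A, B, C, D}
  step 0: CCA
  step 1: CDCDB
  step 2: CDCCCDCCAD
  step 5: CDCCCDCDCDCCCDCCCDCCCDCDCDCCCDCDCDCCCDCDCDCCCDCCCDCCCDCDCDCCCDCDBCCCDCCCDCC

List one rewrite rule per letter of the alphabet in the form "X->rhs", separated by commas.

A->B, B->AD, C->CD, D->CC

  step 1 ⇒ step 2: CDCDB ⇒ CD·CC·CD·CC·AD
    B ↦ AD
    C ↦ CD
    D ↦ CC
  step 0 ⇒ step 1: CCA ⇒ CD·CD·B
    A ↦ B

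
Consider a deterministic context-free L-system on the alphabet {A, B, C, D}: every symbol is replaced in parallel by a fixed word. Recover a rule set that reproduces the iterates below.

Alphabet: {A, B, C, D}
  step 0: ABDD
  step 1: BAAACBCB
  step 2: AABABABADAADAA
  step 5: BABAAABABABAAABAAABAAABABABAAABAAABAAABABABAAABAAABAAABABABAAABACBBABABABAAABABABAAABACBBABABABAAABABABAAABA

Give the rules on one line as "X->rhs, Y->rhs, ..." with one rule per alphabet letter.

A->BA, B->AA, C->D, D->CB

  step 1 ⇒ step 2: BAAACBCB ⇒ AA·BA·BA·BA·D·AA·D·AA
    A ↦ BA
    B ↦ AA
    C ↦ D
  step 0 ⇒ step 1: ABDD ⇒ BA·AA·CB·CB
    D ↦ CB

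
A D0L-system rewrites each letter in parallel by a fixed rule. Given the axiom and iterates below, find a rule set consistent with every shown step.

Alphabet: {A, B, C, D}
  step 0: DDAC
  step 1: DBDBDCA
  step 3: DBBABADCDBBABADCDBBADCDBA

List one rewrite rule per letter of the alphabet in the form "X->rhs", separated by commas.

A->DC, B->BA, C->A, D->DB

  step 0 ⇒ step 1: DDAC ⇒ DB·DB·DC·A
    A ↦ DC
    C ↦ A
    D ↦ DB
    B ↦ BA  (constrained at step 1)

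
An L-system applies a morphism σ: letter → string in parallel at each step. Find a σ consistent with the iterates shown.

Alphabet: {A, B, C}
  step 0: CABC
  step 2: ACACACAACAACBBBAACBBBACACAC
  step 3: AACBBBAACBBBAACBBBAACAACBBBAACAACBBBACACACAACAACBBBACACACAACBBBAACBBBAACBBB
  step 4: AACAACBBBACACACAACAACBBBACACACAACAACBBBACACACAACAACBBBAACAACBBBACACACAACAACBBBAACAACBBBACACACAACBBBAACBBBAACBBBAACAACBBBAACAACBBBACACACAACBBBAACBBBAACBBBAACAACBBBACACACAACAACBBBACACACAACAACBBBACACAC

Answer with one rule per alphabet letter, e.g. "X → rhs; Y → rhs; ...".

A->AAC, B->AC, C->BBB

  step 3 ⇒ step 4: AACBBBAACBBBAACBBBAACAACBBBAACAACBBBACACACAACAACBBBACACACAACBBBAACBBBAACBBB ⇒ AAC·AAC·BBB·AC·AC·AC·AAC·AAC·BBB·AC·AC·AC·AAC·AAC·BBB·AC·AC·AC·AAC·AAC·BBB·AAC·AAC·BBB·AC·AC·AC·AAC·AAC·BBB·AAC·AAC·BBB·AC·AC·AC·AAC·BBB·AAC·BBB·AAC·BBB·AAC·AAC·BBB·AAC·AAC·BBB·AC·AC·AC·AAC·BBB·AAC·BBB·AAC·BBB·AAC·AAC·BBB·AC·AC·AC·AAC·AAC·BBB·AC·AC·AC·AAC·AAC·BBB·AC·AC·AC
    A ↦ AAC
    B ↦ AC
    C ↦ BBB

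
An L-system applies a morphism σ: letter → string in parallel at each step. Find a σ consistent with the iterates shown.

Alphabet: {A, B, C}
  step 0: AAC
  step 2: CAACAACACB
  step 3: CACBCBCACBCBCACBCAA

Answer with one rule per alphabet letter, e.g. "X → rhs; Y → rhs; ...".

  step 2 ⇒ step 3: CAACAACACB ⇒ CA·CB·CB·CA·CB·CB·CA·CB·CA·A
    A ↦ CB
    B ↦ A
    C ↦ CA

A->CB, B->A, C->CA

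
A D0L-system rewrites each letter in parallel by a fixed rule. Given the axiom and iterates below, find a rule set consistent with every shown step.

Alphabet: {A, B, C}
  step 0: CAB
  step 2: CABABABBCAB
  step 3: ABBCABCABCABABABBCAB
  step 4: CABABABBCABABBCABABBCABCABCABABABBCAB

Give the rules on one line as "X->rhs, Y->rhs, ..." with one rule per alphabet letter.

  step 3 ⇒ step 4: ABBCABCABCABABABBCAB ⇒ C·AB·AB·ABB·C·AB·ABB·C·AB·ABB·C·AB·C·AB·C·AB·AB·ABB·C·AB
    A ↦ C
    B ↦ AB
    C ↦ ABB

A->C, B->AB, C->ABB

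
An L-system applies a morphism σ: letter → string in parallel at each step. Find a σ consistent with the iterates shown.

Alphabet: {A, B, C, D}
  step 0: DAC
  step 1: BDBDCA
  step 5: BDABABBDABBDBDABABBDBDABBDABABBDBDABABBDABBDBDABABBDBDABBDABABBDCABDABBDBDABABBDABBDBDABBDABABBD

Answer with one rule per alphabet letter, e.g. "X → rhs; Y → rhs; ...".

A->BD, B->AB, C->CA, D->BD

  step 0 ⇒ step 1: DAC ⇒ BD·BD·CA
    A ↦ BD
    C ↦ CA
    D ↦ BD
    B ↦ AB  (constrained at step 1)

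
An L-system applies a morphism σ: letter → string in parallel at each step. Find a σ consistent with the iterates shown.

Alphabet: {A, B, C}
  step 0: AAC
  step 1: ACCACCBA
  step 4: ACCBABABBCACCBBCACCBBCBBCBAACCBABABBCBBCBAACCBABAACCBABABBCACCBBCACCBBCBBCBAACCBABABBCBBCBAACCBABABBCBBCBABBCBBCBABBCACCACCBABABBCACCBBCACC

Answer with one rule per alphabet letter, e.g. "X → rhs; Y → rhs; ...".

A->ACC, B->BBC, C->BA

  step 0 ⇒ step 1: AAC ⇒ ACC·ACC·BA
    A ↦ ACC
    C ↦ BA
    B ↦ BBC  (constrained at step 1)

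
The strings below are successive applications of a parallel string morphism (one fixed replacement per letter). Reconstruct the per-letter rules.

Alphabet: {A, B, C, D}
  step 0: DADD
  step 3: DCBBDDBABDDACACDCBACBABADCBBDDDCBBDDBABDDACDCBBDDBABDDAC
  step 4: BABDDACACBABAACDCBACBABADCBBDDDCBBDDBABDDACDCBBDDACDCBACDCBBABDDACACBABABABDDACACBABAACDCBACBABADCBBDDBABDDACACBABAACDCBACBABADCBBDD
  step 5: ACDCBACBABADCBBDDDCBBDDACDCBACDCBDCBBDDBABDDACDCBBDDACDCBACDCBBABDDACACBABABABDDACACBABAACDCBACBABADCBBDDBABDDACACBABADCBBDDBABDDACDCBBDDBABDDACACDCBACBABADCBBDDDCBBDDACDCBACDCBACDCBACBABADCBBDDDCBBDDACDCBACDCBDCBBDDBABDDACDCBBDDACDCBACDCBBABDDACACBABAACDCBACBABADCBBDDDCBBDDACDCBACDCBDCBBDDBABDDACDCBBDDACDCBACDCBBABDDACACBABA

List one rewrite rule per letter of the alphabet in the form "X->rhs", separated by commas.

A->DCB, B->AC, C->BDD, D->BA

  step 4 ⇒ step 5: BABDDACACBABAACDCBACBABADCBBDDDCBBDDBABDDACDCBBDDACDCBACDCBBABDDACACBABABABDDACACBABAACDCBACBABADCBBDDBABDDACACBABAACDCBACBABADCBBDD ⇒ AC·DCB·AC·BA·BA·DCB·BDD·DCB·BDD·AC·DCB·AC·DCB·DCB·BDD·BA·BDD·AC·DCB·BDD·AC·DCB·AC·DCB·BA·BDD·AC·AC·BA·BA·BA·BDD·AC·AC·BA·BA·AC·DCB·AC·BA·BA·DCB·BDD·BA·BDD·AC·AC·BA·BA·DCB·BDD·BA·BDD·AC·DCB·BDD·BA·BDD·AC·AC·DCB·AC·BA·BA·DCB·BDD·DCB·BDD·AC·DCB·AC·DCB·AC·DCB·AC·BA·BA·DCB·BDD·DCB·BDD·AC·DCB·AC·DCB·DCB·BDD·BA·BDD·AC·DCB·BDD·AC·DCB·AC·DCB·BA·BDD·AC·AC·BA·BA·AC·DCB·AC·BA·BA·DCB·BDD·DCB·BDD·AC·DCB·AC·DCB·DCB·BDD·BA·BDD·AC·DCB·BDD·AC·DCB·AC·DCB·BA·BDD·AC·AC·BA·BA
    A ↦ DCB
    B ↦ AC
    C ↦ BDD
    D ↦ BA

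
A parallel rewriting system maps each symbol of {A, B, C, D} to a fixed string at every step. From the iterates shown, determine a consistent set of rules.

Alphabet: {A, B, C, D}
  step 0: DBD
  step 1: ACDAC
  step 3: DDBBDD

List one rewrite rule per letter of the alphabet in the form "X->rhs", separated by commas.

  step 0 ⇒ step 1: DBD ⇒ AC·D·AC
    B ↦ D
    D ↦ AC
    A ↦ B  (constrained at step 1)
    C ↦ B  (constrained at step 1)

A->B, B->D, C->B, D->AC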